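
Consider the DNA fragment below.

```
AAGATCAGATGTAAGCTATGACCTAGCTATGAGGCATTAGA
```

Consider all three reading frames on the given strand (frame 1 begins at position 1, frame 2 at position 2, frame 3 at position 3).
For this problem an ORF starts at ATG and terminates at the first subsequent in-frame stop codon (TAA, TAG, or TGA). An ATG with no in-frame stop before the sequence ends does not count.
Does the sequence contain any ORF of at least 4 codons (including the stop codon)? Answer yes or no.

Frame 1: AAG ATC AGA TGT AAG CTA TGA CCT AGC TAT GAG GCA TTA — no ATG→stop ORF.
Frame 2: AGA TCA GAT GTA AGC TAT GAC CTA GCT ATG AGG CAT TAG — ATG at 29, stop TAG at 38 → 12 nt.
Frame 3: GAT CAG ATG TAA GCT ATG ACC TAG CTA TGA GGC ATT AGA — ATG at 9, stop TAA at 12 → 6 nt; ATG at 18, stop TAG at 24 → 9 nt.
Frame 2 has an ORF of 4 codons (positions 29–40) ≥ 4, so yes.

yes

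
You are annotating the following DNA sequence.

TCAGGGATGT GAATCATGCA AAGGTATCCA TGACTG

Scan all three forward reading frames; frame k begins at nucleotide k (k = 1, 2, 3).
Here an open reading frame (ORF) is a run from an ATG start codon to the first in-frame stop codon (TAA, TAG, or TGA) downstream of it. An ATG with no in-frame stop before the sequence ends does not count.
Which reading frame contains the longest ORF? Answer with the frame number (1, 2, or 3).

1

Frame 1: TCA GGG ATG TGA ATC ATG CAA AGG TAT CCA TGA CTG — ATG at 7, stop TGA at 10 → 6 nt; ATG at 16, stop TGA at 31 → 18 nt.
Frame 2: CAG GGA TGT GAA TCA TGC AAA GGT ATC CAT GAC — no ATG→stop ORF.
Frame 3: AGG GAT GTG AAT CAT GCA AAG GTA TCC ATG ACT — no ATG→stop ORF.
Longest ORF is 18 nt in frame 1 (positions 16–33).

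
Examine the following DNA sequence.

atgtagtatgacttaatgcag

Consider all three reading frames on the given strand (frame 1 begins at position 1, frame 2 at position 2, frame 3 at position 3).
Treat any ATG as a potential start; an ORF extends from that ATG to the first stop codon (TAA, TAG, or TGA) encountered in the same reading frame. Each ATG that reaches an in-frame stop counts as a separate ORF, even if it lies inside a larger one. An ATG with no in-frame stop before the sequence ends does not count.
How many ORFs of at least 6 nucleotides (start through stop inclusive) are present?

Frame 1: ATG TAG TAT GAC TTA ATG CAG — ATG at 1, stop TAG at 4 → 6 nt.
Frame 2: TGT AGT ATG ACT TAA TGC — ATG at 8, stop TAA at 14 → 9 nt.
Frame 3: GTA GTA TGA CTT AAT GCA — no ATG→stop ORF.
ORFs ≥ 6 nucleotides: frame 1 1–6 (6 nucleotides), frame 2 8–16 (9 nucleotides). Count = 2.

2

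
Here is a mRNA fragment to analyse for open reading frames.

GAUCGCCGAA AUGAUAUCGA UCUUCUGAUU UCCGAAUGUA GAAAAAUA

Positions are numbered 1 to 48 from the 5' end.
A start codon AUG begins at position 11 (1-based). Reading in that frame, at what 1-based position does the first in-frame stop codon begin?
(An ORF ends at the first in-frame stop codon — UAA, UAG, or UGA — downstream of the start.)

26

Codons from position 11: AUG (11–13), AUA (14–16), UCG (17–19), AUC (20–22), UUC (23–25), UGA (26–28).
UGA is a stop codon; it begins at position 26.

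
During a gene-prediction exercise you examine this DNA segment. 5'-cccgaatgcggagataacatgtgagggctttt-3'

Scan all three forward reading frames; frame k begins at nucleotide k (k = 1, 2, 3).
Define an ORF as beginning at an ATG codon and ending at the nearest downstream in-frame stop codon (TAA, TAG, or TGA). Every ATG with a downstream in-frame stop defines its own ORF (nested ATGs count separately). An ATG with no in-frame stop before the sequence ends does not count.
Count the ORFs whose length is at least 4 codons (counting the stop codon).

Frame 1: CCC GAA TGC GGA GAT AAC ATG TGA GGG CTT — ATG at 19, stop TGA at 22 → 6 nt.
Frame 2: CCG AAT GCG GAG ATA ACA TGT GAG GGC TTT — no ATG→stop ORF.
Frame 3: CGA ATG CGG AGA TAA CAT GTG AGG GCT TTT — ATG at 6, stop TAA at 15 → 12 nt.
ORFs ≥ 4 codons: frame 3 6–17 (4 codons). Count = 1.

1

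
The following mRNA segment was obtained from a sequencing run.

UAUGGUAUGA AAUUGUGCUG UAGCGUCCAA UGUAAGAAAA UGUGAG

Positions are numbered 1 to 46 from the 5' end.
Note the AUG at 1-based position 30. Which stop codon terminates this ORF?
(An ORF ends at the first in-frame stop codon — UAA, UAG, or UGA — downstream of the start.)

UAA

Codons from position 30: AUG (30–32), UAA (33–35).
The first in-frame stop codon is UAA.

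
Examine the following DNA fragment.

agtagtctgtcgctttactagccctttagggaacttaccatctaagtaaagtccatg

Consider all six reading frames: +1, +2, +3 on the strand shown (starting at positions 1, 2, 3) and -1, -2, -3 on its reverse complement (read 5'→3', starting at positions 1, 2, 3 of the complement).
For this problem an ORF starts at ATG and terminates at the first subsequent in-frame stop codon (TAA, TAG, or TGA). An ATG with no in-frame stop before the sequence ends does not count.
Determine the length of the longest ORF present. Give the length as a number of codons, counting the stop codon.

Reverse complement (5'→3'): CATGGACTTTACTTAGATGGTAAGTTCCCTAAAGGGCTAGTAAAGCGACAGACTACT
Frame +1: AGT AGT CTG TCG CTT TAC TAG CCC TTT AGG GAA CTT ACC ATC TAA GTA AAG TCC ATG — no ATG→stop ORF.
Frame +2: GTA GTC TGT CGC TTT ACT AGC CCT TTA GGG AAC TTA CCA TCT AAG TAA AGT CCA — no ATG→stop ORF.
Frame +3: TAG TCT GTC GCT TTA CTA GCC CTT TAG GGA ACT TAC CAT CTA AGT AAA GTC CAT — no ATG→stop ORF.
Frame -1: CAT GGA CTT TAC TTA GAT GGT AAG TTC CCT AAA GGG CTA GTA AAG CGA CAG ACT ACT — no ATG→stop ORF.
Frame -2: ATG GAC TTT ACT TAG ATG GTA AGT TCC CTA AAG GGC TAG TAA AGC GAC AGA CTA — ATG at 2, stop TAG at 14 → 15 nt; ATG at 17, stop TAG at 38 → 24 nt.
Frame -3: TGG ACT TTA CTT AGA TGG TAA GTT CCC TAA AGG GCT AGT AAA GCG ACA GAC TAC — no ATG→stop ORF.
Longest: frame -2, positions 17–40, 24 nt = 8 codons = 7 aa. → 8 codons.

8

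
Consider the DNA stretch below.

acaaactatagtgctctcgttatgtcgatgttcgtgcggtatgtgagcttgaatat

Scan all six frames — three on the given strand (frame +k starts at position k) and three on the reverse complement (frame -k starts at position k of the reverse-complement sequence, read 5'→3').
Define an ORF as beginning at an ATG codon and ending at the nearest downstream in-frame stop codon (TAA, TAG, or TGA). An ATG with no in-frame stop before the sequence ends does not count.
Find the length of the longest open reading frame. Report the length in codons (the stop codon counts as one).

2

Reverse complement (5'→3'): ATATTCAAGCTCACATACCGCACGAACATCGACATAACGAGAGCACTATAGTTTGT
Frame +1: ACA AAC TAT AGT GCT CTC GTT ATG TCG ATG TTC GTG CGG TAT GTG AGC TTG AAT — no ATG→stop ORF.
Frame +2: CAA ACT ATA GTG CTC TCG TTA TGT CGA TGT TCG TGC GGT ATG TGA GCT TGA ATA — ATG at 41, stop TGA at 44 → 6 nt.
Frame +3: AAA CTA TAG TGC TCT CGT TAT GTC GAT GTT CGT GCG GTA TGT GAG CTT GAA TAT — no ATG→stop ORF.
Frame -1: ATA TTC AAG CTC ACA TAC CGC ACG AAC ATC GAC ATA ACG AGA GCA CTA TAG TTT — no ATG→stop ORF.
Frame -2: TAT TCA AGC TCA CAT ACC GCA CGA ACA TCG ACA TAA CGA GAG CAC TAT AGT TTG — no ATG→stop ORF.
Frame -3: ATT CAA GCT CAC ATA CCG CAC GAA CAT CGA CAT AAC GAG AGC ACT ATA GTT TGT — no ATG→stop ORF.
Longest: frame +2, positions 41–46, 6 nt = 2 codons = 1 aa. → 2 codons.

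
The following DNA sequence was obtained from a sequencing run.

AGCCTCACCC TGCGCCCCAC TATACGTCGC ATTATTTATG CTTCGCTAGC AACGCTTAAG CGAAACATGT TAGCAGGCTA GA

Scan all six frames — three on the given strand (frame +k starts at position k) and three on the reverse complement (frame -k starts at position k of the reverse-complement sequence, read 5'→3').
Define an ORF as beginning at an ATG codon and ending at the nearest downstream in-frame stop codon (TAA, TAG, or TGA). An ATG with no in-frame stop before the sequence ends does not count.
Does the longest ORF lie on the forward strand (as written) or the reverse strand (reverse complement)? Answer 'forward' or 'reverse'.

Reverse complement (5'→3'): TCTAGCCTGCTAACATGTTTCGCTTAAGCGTTGCTAGCGAAGCATAAATAATGCGACGTATAGTGGGGCGCAGGGTGAGGCT
Frame +1: AGC CTC ACC CTG CGC CCC ACT ATA CGT CGC ATT ATT TAT GCT TCG CTA GCA ACG CTT AAG CGA AAC ATG TTA GCA GGC TAG — ATG at 67, stop TAG at 79 → 15 nt.
Frame +2: GCC TCA CCC TGC GCC CCA CTA TAC GTC GCA TTA TTT ATG CTT CGC TAG CAA CGC TTA AGC GAA ACA TGT TAG CAG GCT AGA — ATG at 38, stop TAG at 47 → 12 nt.
Frame +3: CCT CAC CCT GCG CCC CAC TAT ACG TCG CAT TAT TTA TGC TTC GCT AGC AAC GCT TAA GCG AAA CAT GTT AGC AGG CTA — no ATG→stop ORF.
Frame -1: TCT AGC CTG CTA ACA TGT TTC GCT TAA GCG TTG CTA GCG AAG CAT AAA TAA TGC GAC GTA TAG TGG GGC GCA GGG TGA GGC — no ATG→stop ORF.
Frame -2: CTA GCC TGC TAA CAT GTT TCG CTT AAG CGT TGC TAG CGA AGC ATA AAT AAT GCG ACG TAT AGT GGG GCG CAG GGT GAG GCT — no ATG→stop ORF.
Frame -3: TAG CCT GCT AAC ATG TTT CGC TTA AGC GTT GCT AGC GAA GCA TAA ATA ATG CGA CGT ATA GTG GGG CGC AGG GTG AGG — ATG at 15, stop TAA at 45 → 33 nt.
Forward-strand max 15 nt; reverse-strand max 33 nt. The reverse strand has the longer ORF.

reverse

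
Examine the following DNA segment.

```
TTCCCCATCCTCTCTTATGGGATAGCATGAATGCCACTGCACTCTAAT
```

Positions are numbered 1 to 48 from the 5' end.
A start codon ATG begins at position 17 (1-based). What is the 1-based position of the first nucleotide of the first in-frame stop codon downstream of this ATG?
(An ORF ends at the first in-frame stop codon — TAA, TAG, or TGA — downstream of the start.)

Codons from position 17: ATG (17–19), GGA (20–22), TAG (23–25).
TAG is a stop codon; it begins at position 23.

23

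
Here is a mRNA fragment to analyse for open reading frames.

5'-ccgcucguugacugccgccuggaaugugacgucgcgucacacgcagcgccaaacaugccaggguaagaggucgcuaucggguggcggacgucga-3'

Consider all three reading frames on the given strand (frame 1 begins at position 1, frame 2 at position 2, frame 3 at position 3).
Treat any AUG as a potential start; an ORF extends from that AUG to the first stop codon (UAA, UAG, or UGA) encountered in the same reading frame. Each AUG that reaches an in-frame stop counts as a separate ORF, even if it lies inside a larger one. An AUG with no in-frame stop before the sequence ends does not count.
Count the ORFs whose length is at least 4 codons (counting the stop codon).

1

Frame 1: CCG CUC GUU GAC UGC CGC CUG GAA UGU GAC GUC GCG UCA CAC GCA GCG CCA AAC AUG CCA GGG UAA GAG GUC GCU AUC GGG UGG CGG ACG UCG — AUG at 55, stop UAA at 64 → 12 nt.
Frame 2: CGC UCG UUG ACU GCC GCC UGG AAU GUG ACG UCG CGU CAC ACG CAG CGC CAA ACA UGC CAG GGU AAG AGG UCG CUA UCG GGU GGC GGA CGU CGA — no AUG→stop ORF.
Frame 3: GCU CGU UGA CUG CCG CCU GGA AUG UGA CGU CGC GUC ACA CGC AGC GCC AAA CAU GCC AGG GUA AGA GGU CGC UAU CGG GUG GCG GAC GUC — AUG at 24, stop UGA at 27 → 6 nt.
ORFs ≥ 4 codons: frame 1 55–66 (4 codons). Count = 1.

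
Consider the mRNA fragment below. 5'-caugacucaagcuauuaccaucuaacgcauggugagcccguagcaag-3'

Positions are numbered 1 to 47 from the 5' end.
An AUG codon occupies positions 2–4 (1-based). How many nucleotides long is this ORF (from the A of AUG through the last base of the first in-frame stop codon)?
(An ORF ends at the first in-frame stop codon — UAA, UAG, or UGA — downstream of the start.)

24

Codons from position 2: AUG (2–4), ACU (5–7), CAA (8–10), GCU (11–13), AUU (14–16), ACC (17–19), AUC (20–22), UAA (23–25).
UAA is the first in-frame stop; ORF spans 2–25, 24 nucleotides.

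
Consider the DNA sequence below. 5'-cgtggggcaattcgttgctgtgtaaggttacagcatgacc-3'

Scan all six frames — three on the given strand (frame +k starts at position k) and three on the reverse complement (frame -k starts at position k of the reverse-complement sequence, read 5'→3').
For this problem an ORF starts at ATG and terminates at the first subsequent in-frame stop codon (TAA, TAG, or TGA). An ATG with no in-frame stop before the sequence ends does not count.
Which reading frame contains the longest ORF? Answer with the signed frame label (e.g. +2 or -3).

Reverse complement (5'→3'): GGTCATGCTGTAACCTTACACAGCAACGAATTGCCCCACG
Frame +1: CGT GGG GCA ATT CGT TGC TGT GTA AGG TTA CAG CAT GAC — no ATG→stop ORF.
Frame +2: GTG GGG CAA TTC GTT GCT GTG TAA GGT TAC AGC ATG ACC — no ATG→stop ORF.
Frame +3: TGG GGC AAT TCG TTG CTG TGT AAG GTT ACA GCA TGA — no ATG→stop ORF.
Frame -1: GGT CAT GCT GTA ACC TTA CAC AGC AAC GAA TTG CCC CAC — no ATG→stop ORF.
Frame -2: GTC ATG CTG TAA CCT TAC ACA GCA ACG AAT TGC CCC ACG — ATG at 5, stop TAA at 11 → 9 nt.
Frame -3: TCA TGC TGT AAC CTT ACA CAG CAA CGA ATT GCC CCA — no ATG→stop ORF.
Longest ORF is 9 nt in frame -2 (positions 5–13).

-2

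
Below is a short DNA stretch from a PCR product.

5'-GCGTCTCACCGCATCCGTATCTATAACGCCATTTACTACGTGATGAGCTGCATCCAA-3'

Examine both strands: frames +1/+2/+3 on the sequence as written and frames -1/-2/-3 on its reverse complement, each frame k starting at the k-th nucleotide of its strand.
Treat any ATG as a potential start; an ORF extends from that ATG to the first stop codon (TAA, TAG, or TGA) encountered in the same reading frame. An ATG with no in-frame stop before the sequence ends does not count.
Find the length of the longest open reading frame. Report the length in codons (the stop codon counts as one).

6

Reverse complement (5'→3'): TTGGATGCAGCTCATCACGTAGTAAATGGCGTTATAGATACGGATGCGGTGAGACGC
Frame +1: GCG TCT CAC CGC ATC CGT ATC TAT AAC GCC ATT TAC TAC GTG ATG AGC TGC ATC CAA — no ATG→stop ORF.
Frame +2: CGT CTC ACC GCA TCC GTA TCT ATA ACG CCA TTT ACT ACG TGA TGA GCT GCA TCC — no ATG→stop ORF.
Frame +3: GTC TCA CCG CAT CCG TAT CTA TAA CGC CAT TTA CTA CGT GAT GAG CTG CAT CCA — no ATG→stop ORF.
Frame -1: TTG GAT GCA GCT CAT CAC GTA GTA AAT GGC GTT ATA GAT ACG GAT GCG GTG AGA CGC — no ATG→stop ORF.
Frame -2: TGG ATG CAG CTC ATC ACG TAG TAA ATG GCG TTA TAG ATA CGG ATG CGG TGA GAC — ATG at 5, stop TAG at 20 → 18 nt; ATG at 26, stop TAG at 35 → 12 nt; ATG at 44, stop TGA at 50 → 9 nt.
Frame -3: GGA TGC AGC TCA TCA CGT AGT AAA TGG CGT TAT AGA TAC GGA TGC GGT GAG ACG — no ATG→stop ORF.
Longest: frame -2, positions 5–22, 18 nt = 6 codons = 5 aa. → 6 codons.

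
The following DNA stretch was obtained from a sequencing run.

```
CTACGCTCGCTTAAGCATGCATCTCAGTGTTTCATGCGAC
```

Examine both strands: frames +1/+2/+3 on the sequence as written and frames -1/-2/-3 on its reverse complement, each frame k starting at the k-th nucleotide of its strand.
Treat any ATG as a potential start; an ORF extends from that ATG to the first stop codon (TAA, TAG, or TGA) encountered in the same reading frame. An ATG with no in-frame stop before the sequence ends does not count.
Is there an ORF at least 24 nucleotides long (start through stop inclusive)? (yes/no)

Reverse complement (5'→3'): GTCGCATGAAACACTGAGATGCATGCTTAAGCGAGCGTAG
Frame +1: CTA CGC TCG CTT AAG CAT GCA TCT CAG TGT TTC ATG CGA — no ATG→stop ORF.
Frame +2: TAC GCT CGC TTA AGC ATG CAT CTC AGT GTT TCA TGC GAC — no ATG→stop ORF.
Frame +3: ACG CTC GCT TAA GCA TGC ATC TCA GTG TTT CAT GCG — no ATG→stop ORF.
Frame -1: GTC GCA TGA AAC ACT GAG ATG CAT GCT TAA GCG AGC GTA — ATG at 19, stop TAA at 28 → 12 nt.
Frame -2: TCG CAT GAA ACA CTG AGA TGC ATG CTT AAG CGA GCG TAG — ATG at 23, stop TAG at 38 → 18 nt.
Frame -3: CGC ATG AAA CAC TGA GAT GCA TGC TTA AGC GAG CGT — ATG at 6, stop TGA at 15 → 12 nt.
Largest ORF found is 18 nucleotides < 24, so no.

no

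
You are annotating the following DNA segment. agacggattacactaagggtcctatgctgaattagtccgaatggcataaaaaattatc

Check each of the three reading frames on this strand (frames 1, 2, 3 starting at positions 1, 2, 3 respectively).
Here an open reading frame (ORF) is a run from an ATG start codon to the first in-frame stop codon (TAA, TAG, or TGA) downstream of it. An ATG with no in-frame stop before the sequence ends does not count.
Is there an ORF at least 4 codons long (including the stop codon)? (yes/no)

yes

Frame 1: AGA CGG ATT ACA CTA AGG GTC CTA TGC TGA ATT AGT CCG AAT GGC ATA AAA AAT TAT — no ATG→stop ORF.
Frame 2: GAC GGA TTA CAC TAA GGG TCC TAT GCT GAA TTA GTC CGA ATG GCA TAA AAA ATT ATC — ATG at 41, stop TAA at 47 → 9 nt.
Frame 3: ACG GAT TAC ACT AAG GGT CCT ATG CTG AAT TAG TCC GAA TGG CAT AAA AAA TTA — ATG at 24, stop TAG at 33 → 12 nt.
Frame 3 has an ORF of 4 codons (positions 24–35) ≥ 4, so yes.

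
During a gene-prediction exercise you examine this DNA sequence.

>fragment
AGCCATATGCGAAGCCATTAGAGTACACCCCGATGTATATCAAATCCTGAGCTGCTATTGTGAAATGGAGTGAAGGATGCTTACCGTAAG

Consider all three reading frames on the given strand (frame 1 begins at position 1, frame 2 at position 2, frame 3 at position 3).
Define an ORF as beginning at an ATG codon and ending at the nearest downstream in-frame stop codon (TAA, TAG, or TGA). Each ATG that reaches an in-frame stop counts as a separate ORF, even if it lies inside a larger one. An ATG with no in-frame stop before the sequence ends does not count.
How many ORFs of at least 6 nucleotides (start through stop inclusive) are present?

3

Frame 1: AGC CAT ATG CGA AGC CAT TAG AGT ACA CCC CGA TGT ATA TCA AAT CCT GAG CTG CTA TTG TGA AAT GGA GTG AAG GAT GCT TAC CGT AAG — ATG at 7, stop TAG at 19 → 15 nt.
Frame 2: GCC ATA TGC GAA GCC ATT AGA GTA CAC CCC GAT GTA TAT CAA ATC CTG AGC TGC TAT TGT GAA ATG GAG TGA AGG ATG CTT ACC GTA — ATG at 65, stop TGA at 71 → 9 nt.
Frame 3: CCA TAT GCG AAG CCA TTA GAG TAC ACC CCG ATG TAT ATC AAA TCC TGA GCT GCT ATT GTG AAA TGG AGT GAA GGA TGC TTA CCG TAA — ATG at 33, stop TGA at 48 → 18 nt.
ORFs ≥ 6 nucleotides: frame 1 7–21 (15 nucleotides), frame 2 65–73 (9 nucleotides), frame 3 33–50 (18 nucleotides). Count = 3.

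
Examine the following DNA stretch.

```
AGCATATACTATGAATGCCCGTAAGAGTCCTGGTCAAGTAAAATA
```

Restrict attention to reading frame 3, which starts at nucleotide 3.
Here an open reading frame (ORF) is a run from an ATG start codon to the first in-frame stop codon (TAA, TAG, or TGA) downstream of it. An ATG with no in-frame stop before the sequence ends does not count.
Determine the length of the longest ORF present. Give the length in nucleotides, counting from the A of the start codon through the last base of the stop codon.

Frame 3: CAT ATA CTA TGA ATG CCC GTA AGA GTC CTG GTC AAG TAA AAT — ATG at 15, stop TAA at 39 → 27 nt.
Longest: frame 3, positions 15–41, 27 nt = 9 codons = 8 aa. → 27 nucleotides.

27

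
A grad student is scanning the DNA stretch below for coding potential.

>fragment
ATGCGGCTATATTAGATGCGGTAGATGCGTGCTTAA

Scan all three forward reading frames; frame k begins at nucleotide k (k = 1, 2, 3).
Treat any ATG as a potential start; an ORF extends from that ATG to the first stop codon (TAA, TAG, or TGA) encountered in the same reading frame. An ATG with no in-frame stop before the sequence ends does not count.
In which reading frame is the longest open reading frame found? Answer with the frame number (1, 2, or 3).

Frame 1: ATG CGG CTA TAT TAG ATG CGG TAG ATG CGT GCT TAA — ATG at 1, stop TAG at 13 → 15 nt; ATG at 16, stop TAG at 22 → 9 nt; ATG at 25, stop TAA at 34 → 12 nt.
Frame 2: TGC GGC TAT ATT AGA TGC GGT AGA TGC GTG CTT — no ATG→stop ORF.
Frame 3: GCG GCT ATA TTA GAT GCG GTA GAT GCG TGC TTA — no ATG→stop ORF.
Longest ORF is 15 nt in frame 1 (positions 1–15).

1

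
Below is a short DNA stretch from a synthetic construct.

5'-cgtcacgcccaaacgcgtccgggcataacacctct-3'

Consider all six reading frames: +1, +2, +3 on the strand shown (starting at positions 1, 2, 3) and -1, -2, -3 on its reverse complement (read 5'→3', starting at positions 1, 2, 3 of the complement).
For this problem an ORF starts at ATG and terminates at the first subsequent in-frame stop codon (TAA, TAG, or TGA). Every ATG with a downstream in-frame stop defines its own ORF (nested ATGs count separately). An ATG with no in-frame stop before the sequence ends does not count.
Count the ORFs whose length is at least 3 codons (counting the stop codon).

Reverse complement (5'→3'): AGAGGTGTTATGCCCGGACGCGTTTGGGCGTGACG
Frame +1: CGT CAC GCC CAA ACG CGT CCG GGC ATA ACA CCT — no ATG→stop ORF.
Frame +2: GTC ACG CCC AAA CGC GTC CGG GCA TAA CAC CTC — no ATG→stop ORF.
Frame +3: TCA CGC CCA AAC GCG TCC GGG CAT AAC ACC TCT — no ATG→stop ORF.
Frame -1: AGA GGT GTT ATG CCC GGA CGC GTT TGG GCG TGA — ATG at 10, stop TGA at 31 → 24 nt.
Frame -2: GAG GTG TTA TGC CCG GAC GCG TTT GGG CGT GAC — no ATG→stop ORF.
Frame -3: AGG TGT TAT GCC CGG ACG CGT TTG GGC GTG ACG — no ATG→stop ORF.
ORFs ≥ 3 codons: frame -1 10–33 (8 codons). Count = 1.

1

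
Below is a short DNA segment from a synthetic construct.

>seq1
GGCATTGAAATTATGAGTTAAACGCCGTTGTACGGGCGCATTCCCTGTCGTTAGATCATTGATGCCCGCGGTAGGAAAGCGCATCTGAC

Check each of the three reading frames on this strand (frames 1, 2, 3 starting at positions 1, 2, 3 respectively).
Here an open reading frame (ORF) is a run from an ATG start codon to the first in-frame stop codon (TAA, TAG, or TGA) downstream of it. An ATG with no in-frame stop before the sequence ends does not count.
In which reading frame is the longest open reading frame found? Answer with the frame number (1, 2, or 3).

2

Frame 1: GGC ATT GAA ATT ATG AGT TAA ACG CCG TTG TAC GGG CGC ATT CCC TGT CGT TAG ATC ATT GAT GCC CGC GGT AGG AAA GCG CAT CTG — ATG at 13, stop TAA at 19 → 9 nt.
Frame 2: GCA TTG AAA TTA TGA GTT AAA CGC CGT TGT ACG GGC GCA TTC CCT GTC GTT AGA TCA TTG ATG CCC GCG GTA GGA AAG CGC ATC TGA — ATG at 62, stop TGA at 86 → 27 nt.
Frame 3: CAT TGA AAT TAT GAG TTA AAC GCC GTT GTA CGG GCG CAT TCC CTG TCG TTA GAT CAT TGA TGC CCG CGG TAG GAA AGC GCA TCT GAC — no ATG→stop ORF.
Longest ORF is 27 nt in frame 2 (positions 62–88).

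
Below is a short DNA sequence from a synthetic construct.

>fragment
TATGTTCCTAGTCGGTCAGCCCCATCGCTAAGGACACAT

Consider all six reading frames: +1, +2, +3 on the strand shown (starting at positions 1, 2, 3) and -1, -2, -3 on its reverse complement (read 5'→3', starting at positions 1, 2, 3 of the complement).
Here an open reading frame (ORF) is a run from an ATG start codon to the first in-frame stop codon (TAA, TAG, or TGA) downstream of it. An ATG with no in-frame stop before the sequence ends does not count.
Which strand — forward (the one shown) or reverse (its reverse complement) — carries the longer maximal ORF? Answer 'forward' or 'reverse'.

forward

Reverse complement (5'→3'): ATGTGTCCTTAGCGATGGGGCTGACCGACTAGGAACATA
Frame +1: TAT GTT CCT AGT CGG TCA GCC CCA TCG CTA AGG ACA CAT — no ATG→stop ORF.
Frame +2: ATG TTC CTA GTC GGT CAG CCC CAT CGC TAA GGA CAC — ATG at 2, stop TAA at 29 → 30 nt.
Frame +3: TGT TCC TAG TCG GTC AGC CCC ATC GCT AAG GAC ACA — no ATG→stop ORF.
Frame -1: ATG TGT CCT TAG CGA TGG GGC TGA CCG ACT AGG AAC ATA — ATG at 1, stop TAG at 10 → 12 nt.
Frame -2: TGT GTC CTT AGC GAT GGG GCT GAC CGA CTA GGA ACA — no ATG→stop ORF.
Frame -3: GTG TCC TTA GCG ATG GGG CTG ACC GAC TAG GAA CAT — ATG at 15, stop TAG at 30 → 18 nt.
Forward-strand max 30 nt; reverse-strand max 18 nt. The forward strand has the longer ORF.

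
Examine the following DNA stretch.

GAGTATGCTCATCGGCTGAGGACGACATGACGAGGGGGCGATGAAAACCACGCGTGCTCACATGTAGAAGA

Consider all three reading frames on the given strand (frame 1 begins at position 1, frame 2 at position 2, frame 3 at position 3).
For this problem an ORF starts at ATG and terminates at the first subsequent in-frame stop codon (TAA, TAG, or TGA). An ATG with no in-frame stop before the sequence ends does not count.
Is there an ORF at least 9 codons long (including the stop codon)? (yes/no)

yes

Frame 1: GAG TAT GCT CAT CGG CTG AGG ACG ACA TGA CGA GGG GGC GAT GAA AAC CAC GCG TGC TCA CAT GTA GAA — no ATG→stop ORF.
Frame 2: AGT ATG CTC ATC GGC TGA GGA CGA CAT GAC GAG GGG GCG ATG AAA ACC ACG CGT GCT CAC ATG TAG AAG — ATG at 5, stop TGA at 17 → 15 nt; ATG at 41, stop TAG at 65 → 27 nt; ATG at 62, stop TAG at 65 → 6 nt.
Frame 3: GTA TGC TCA TCG GCT GAG GAC GAC ATG ACG AGG GGG CGA TGA AAA CCA CGC GTG CTC ACA TGT AGA AGA — ATG at 27, stop TGA at 42 → 18 nt.
Frame 2 has an ORF of 9 codons (positions 41–67) ≥ 9, so yes.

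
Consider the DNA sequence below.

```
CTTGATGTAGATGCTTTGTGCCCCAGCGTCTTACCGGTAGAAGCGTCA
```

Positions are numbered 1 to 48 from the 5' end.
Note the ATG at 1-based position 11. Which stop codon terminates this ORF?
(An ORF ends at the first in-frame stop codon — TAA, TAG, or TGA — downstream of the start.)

Codons from position 11: ATG (11–13), CTT (14–16), TGT (17–19), GCC (20–22), CCA (23–25), GCG (26–28), TCT (29–31), TAC (32–34), CGG (35–37), TAG (38–40).
The first in-frame stop codon is TAG.

TAG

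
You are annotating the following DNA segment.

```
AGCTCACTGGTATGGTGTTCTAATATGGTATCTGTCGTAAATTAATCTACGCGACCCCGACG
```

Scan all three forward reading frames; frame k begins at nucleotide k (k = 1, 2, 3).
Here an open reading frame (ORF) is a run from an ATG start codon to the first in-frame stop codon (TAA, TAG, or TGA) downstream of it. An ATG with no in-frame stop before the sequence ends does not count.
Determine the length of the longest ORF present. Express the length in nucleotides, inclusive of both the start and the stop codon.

Frame 1: AGC TCA CTG GTA TGG TGT TCT AAT ATG GTA TCT GTC GTA AAT TAA TCT ACG CGA CCC CGA — ATG at 25, stop TAA at 43 → 21 nt.
Frame 2: GCT CAC TGG TAT GGT GTT CTA ATA TGG TAT CTG TCG TAA ATT AAT CTA CGC GAC CCC GAC — no ATG→stop ORF.
Frame 3: CTC ACT GGT ATG GTG TTC TAA TAT GGT ATC TGT CGT AAA TTA ATC TAC GCG ACC CCG ACG — ATG at 12, stop TAA at 21 → 12 nt.
Longest: frame 1, positions 25–45, 21 nt = 7 codons = 6 aa. → 21 nucleotides.

21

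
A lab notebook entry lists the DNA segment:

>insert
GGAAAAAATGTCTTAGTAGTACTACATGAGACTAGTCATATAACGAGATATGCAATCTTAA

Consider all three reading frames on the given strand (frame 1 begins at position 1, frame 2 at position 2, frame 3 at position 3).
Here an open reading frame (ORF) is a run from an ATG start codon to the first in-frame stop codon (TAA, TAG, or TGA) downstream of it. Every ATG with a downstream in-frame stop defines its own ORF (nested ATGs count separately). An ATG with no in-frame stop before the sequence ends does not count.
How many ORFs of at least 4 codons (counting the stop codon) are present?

Frame 1: GGA AAA AAT GTC TTA GTA GTA CTA CAT GAG ACT AGT CAT ATA ACG AGA TAT GCA ATC TTA — no ATG→stop ORF.
Frame 2: GAA AAA ATG TCT TAG TAG TAC TAC ATG AGA CTA GTC ATA TAA CGA GAT ATG CAA TCT TAA — ATG at 8, stop TAG at 14 → 9 nt; ATG at 26, stop TAA at 41 → 18 nt; ATG at 50, stop TAA at 59 → 12 nt.
Frame 3: AAA AAA TGT CTT AGT AGT ACT ACA TGA GAC TAG TCA TAT AAC GAG ATA TGC AAT CTT — no ATG→stop ORF.
ORFs ≥ 4 codons: frame 2 26–43 (6 codons), frame 2 50–61 (4 codons). Count = 2.

2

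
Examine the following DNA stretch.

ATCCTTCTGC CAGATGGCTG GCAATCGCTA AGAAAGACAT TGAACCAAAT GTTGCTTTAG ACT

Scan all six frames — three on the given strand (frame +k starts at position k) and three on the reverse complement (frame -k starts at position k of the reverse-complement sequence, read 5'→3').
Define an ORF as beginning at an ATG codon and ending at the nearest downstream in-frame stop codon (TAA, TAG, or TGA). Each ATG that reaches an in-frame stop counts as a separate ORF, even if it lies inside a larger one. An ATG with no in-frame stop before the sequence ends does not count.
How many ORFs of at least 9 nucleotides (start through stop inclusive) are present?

2

Reverse complement (5'→3'): AGTCTAAAGCAACATTTGGTTCAATGTCTTTCTTAGCGATTGCCAGCCATCTGGCAGAAGGAT
Frame +1: ATC CTT CTG CCA GAT GGC TGG CAA TCG CTA AGA AAG ACA TTG AAC CAA ATG TTG CTT TAG ACT — ATG at 49, stop TAG at 58 → 12 nt.
Frame +2: TCC TTC TGC CAG ATG GCT GGC AAT CGC TAA GAA AGA CAT TGA ACC AAA TGT TGC TTT AGA — ATG at 14, stop TAA at 29 → 18 nt.
Frame +3: CCT TCT GCC AGA TGG CTG GCA ATC GCT AAG AAA GAC ATT GAA CCA AAT GTT GCT TTA GAC — no ATG→stop ORF.
Frame -1: AGT CTA AAG CAA CAT TTG GTT CAA TGT CTT TCT TAG CGA TTG CCA GCC ATC TGG CAG AAG GAT — no ATG→stop ORF.
Frame -2: GTC TAA AGC AAC ATT TGG TTC AAT GTC TTT CTT AGC GAT TGC CAG CCA TCT GGC AGA AGG — no ATG→stop ORF.
Frame -3: TCT AAA GCA ACA TTT GGT TCA ATG TCT TTC TTA GCG ATT GCC AGC CAT CTG GCA GAA GGA — no ATG→stop ORF.
ORFs ≥ 9 nucleotides: frame +1 49–60 (12 nucleotides), frame +2 14–31 (18 nucleotides). Count = 2.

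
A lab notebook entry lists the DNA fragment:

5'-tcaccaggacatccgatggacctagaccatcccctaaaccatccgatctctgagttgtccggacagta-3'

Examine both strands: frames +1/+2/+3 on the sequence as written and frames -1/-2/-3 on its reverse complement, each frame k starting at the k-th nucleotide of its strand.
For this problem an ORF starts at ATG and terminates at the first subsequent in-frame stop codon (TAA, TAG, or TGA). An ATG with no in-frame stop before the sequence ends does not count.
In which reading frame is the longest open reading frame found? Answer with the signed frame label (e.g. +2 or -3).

-3

Reverse complement (5'→3'): TACTGTCCGGACAACTCAGAGATCGGATGGTTTAGGGGATGGTCTAGGTCCATCGGATGTCCTGGTGA
Frame +1: TCA CCA GGA CAT CCG ATG GAC CTA GAC CAT CCC CTA AAC CAT CCG ATC TCT GAG TTG TCC GGA CAG — no ATG→stop ORF.
Frame +2: CAC CAG GAC ATC CGA TGG ACC TAG ACC ATC CCC TAA ACC ATC CGA TCT CTG AGT TGT CCG GAC AGT — no ATG→stop ORF.
Frame +3: ACC AGG ACA TCC GAT GGA CCT AGA CCA TCC CCT AAA CCA TCC GAT CTC TGA GTT GTC CGG ACA GTA — no ATG→stop ORF.
Frame -1: TAC TGT CCG GAC AAC TCA GAG ATC GGA TGG TTT AGG GGA TGG TCT AGG TCC ATC GGA TGT CCT GGT — no ATG→stop ORF.
Frame -2: ACT GTC CGG ACA ACT CAG AGA TCG GAT GGT TTA GGG GAT GGT CTA GGT CCA TCG GAT GTC CTG GTG — no ATG→stop ORF.
Frame -3: CTG TCC GGA CAA CTC AGA GAT CGG ATG GTT TAG GGG ATG GTC TAG GTC CAT CGG ATG TCC TGG TGA — ATG at 27, stop TAG at 33 → 9 nt; ATG at 39, stop TAG at 45 → 9 nt; ATG at 57, stop TGA at 66 → 12 nt.
Longest ORF is 12 nt in frame -3 (positions 57–68).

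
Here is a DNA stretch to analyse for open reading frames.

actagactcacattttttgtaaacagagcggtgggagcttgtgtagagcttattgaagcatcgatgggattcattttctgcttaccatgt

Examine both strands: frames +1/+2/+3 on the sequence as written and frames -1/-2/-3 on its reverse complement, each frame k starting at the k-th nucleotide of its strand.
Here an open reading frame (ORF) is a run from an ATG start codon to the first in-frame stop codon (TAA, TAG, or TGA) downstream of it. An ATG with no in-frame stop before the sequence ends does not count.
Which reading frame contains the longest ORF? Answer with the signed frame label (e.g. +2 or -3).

Reverse complement (5'→3'): ACATGGTAAGCAGAAAATGAATCCCATCGATGCTTCAATAAGCTCTACACAAGCTCCCACCGCTCTGTTTACAAAAAATGTGAGTCTAGT
Frame +1: ACT AGA CTC ACA TTT TTT GTA AAC AGA GCG GTG GGA GCT TGT GTA GAG CTT ATT GAA GCA TCG ATG GGA TTC ATT TTC TGC TTA CCA TGT — no ATG→stop ORF.
Frame +2: CTA GAC TCA CAT TTT TTG TAA ACA GAG CGG TGG GAG CTT GTG TAG AGC TTA TTG AAG CAT CGA TGG GAT TCA TTT TCT GCT TAC CAT — no ATG→stop ORF.
Frame +3: TAG ACT CAC ATT TTT TGT AAA CAG AGC GGT GGG AGC TTG TGT AGA GCT TAT TGA AGC ATC GAT GGG ATT CAT TTT CTG CTT ACC ATG — no ATG→stop ORF.
Frame -1: ACA TGG TAA GCA GAA AAT GAA TCC CAT CGA TGC TTC AAT AAG CTC TAC ACA AGC TCC CAC CGC TCT GTT TAC AAA AAA TGT GAG TCT AGT — no ATG→stop ORF.
Frame -2: CAT GGT AAG CAG AAA ATG AAT CCC ATC GAT GCT TCA ATA AGC TCT ACA CAA GCT CCC ACC GCT CTG TTT ACA AAA AAT GTG AGT CTA — no ATG→stop ORF.
Frame -3: ATG GTA AGC AGA AAA TGA ATC CCA TCG ATG CTT CAA TAA GCT CTA CAC AAG CTC CCA CCG CTC TGT TTA CAA AAA ATG TGA GTC TAG — ATG at 3, stop TGA at 18 → 18 nt; ATG at 30, stop TAA at 39 → 12 nt; ATG at 78, stop TGA at 81 → 6 nt.
Longest ORF is 18 nt in frame -3 (positions 3–20).

-3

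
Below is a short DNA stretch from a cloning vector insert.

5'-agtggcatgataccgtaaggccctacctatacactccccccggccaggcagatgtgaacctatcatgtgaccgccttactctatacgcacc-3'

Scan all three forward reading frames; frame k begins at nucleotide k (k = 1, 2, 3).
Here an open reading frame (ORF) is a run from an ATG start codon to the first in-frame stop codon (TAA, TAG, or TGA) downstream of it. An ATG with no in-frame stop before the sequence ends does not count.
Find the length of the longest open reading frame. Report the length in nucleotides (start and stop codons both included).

12

Frame 1: AGT GGC ATG ATA CCG TAA GGC CCT ACC TAT ACA CTC CCC CCG GCC AGG CAG ATG TGA ACC TAT CAT GTG ACC GCC TTA CTC TAT ACG CAC — ATG at 7, stop TAA at 16 → 12 nt; ATG at 52, stop TGA at 55 → 6 nt.
Frame 2: GTG GCA TGA TAC CGT AAG GCC CTA CCT ATA CAC TCC CCC CGG CCA GGC AGA TGT GAA CCT ATC ATG TGA CCG CCT TAC TCT ATA CGC ACC — ATG at 65, stop TGA at 68 → 6 nt.
Frame 3: TGG CAT GAT ACC GTA AGG CCC TAC CTA TAC ACT CCC CCC GGC CAG GCA GAT GTG AAC CTA TCA TGT GAC CGC CTT ACT CTA TAC GCA — no ATG→stop ORF.
Longest: frame 1, positions 7–18, 12 nt = 4 codons = 3 aa. → 12 nucleotides.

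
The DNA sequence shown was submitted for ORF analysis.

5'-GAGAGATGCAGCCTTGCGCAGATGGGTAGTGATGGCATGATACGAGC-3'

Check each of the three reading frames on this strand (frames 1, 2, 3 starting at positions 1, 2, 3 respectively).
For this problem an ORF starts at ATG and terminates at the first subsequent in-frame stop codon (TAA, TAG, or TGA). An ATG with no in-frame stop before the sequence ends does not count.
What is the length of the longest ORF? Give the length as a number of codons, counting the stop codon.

8

Frame 1: GAG AGA TGC AGC CTT GCG CAG ATG GGT AGT GAT GGC ATG ATA CGA — no ATG→stop ORF.
Frame 2: AGA GAT GCA GCC TTG CGC AGA TGG GTA GTG ATG GCA TGA TAC GAG — ATG at 32, stop TGA at 38 → 9 nt.
Frame 3: GAG ATG CAG CCT TGC GCA GAT GGG TAG TGA TGG CAT GAT ACG AGC — ATG at 6, stop TAG at 27 → 24 nt.
Longest: frame 3, positions 6–29, 24 nt = 8 codons = 7 aa. → 8 codons.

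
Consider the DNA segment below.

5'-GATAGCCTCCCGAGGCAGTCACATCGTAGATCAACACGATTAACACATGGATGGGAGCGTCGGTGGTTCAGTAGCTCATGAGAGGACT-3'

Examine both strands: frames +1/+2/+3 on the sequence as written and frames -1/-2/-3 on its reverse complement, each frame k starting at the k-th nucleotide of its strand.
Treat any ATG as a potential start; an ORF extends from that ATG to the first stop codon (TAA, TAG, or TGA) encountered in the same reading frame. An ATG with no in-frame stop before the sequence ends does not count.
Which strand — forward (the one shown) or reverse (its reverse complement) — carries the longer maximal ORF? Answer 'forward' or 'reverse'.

Reverse complement (5'→3'): AGTCCTCTCATGAGCTACTGAACCACCGACGCTCCCATCCATGTGTTAATCGTGTTGATCTACGATGTGACTGCCTCGGGAGGCTATC
Frame +1: GAT AGC CTC CCG AGG CAG TCA CAT CGT AGA TCA ACA CGA TTA ACA CAT GGA TGG GAG CGT CGG TGG TTC AGT AGC TCA TGA GAG GAC — no ATG→stop ORF.
Frame +2: ATA GCC TCC CGA GGC AGT CAC ATC GTA GAT CAA CAC GAT TAA CAC ATG GAT GGG AGC GTC GGT GGT TCA GTA GCT CAT GAG AGG ACT — no ATG→stop ORF.
Frame +3: TAG CCT CCC GAG GCA GTC ACA TCG TAG ATC AAC ACG ATT AAC ACA TGG ATG GGA GCG TCG GTG GTT CAG TAG CTC ATG AGA GGA — ATG at 51, stop TAG at 72 → 24 nt.
Frame -1: AGT CCT CTC ATG AGC TAC TGA ACC ACC GAC GCT CCC ATC CAT GTG TTA ATC GTG TTG ATC TAC GAT GTG ACT GCC TCG GGA GGC TAT — ATG at 10, stop TGA at 19 → 12 nt.
Frame -2: GTC CTC TCA TGA GCT ACT GAA CCA CCG ACG CTC CCA TCC ATG TGT TAA TCG TGT TGA TCT ACG ATG TGA CTG CCT CGG GAG GCT ATC — ATG at 41, stop TAA at 47 → 9 nt; ATG at 65, stop TGA at 68 → 6 nt.
Frame -3: TCC TCT CAT GAG CTA CTG AAC CAC CGA CGC TCC CAT CCA TGT GTT AAT CGT GTT GAT CTA CGA TGT GAC TGC CTC GGG AGG CTA — no ATG→stop ORF.
Forward-strand max 24 nt; reverse-strand max 12 nt. The forward strand has the longer ORF.

forward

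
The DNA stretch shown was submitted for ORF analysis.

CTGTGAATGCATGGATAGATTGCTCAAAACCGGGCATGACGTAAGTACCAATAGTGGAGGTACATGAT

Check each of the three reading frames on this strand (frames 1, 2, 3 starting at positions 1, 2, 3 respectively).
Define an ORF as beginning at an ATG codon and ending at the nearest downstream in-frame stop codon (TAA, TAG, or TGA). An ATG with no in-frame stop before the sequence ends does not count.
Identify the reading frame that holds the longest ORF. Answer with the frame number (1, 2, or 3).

Frame 1: CTG TGA ATG CAT GGA TAG ATT GCT CAA AAC CGG GCA TGA CGT AAG TAC CAA TAG TGG AGG TAC ATG — ATG at 7, stop TAG at 16 → 12 nt.
Frame 2: TGT GAA TGC ATG GAT AGA TTG CTC AAA ACC GGG CAT GAC GTA AGT ACC AAT AGT GGA GGT ACA TGA — ATG at 11, stop TGA at 65 → 57 nt.
Frame 3: GTG AAT GCA TGG ATA GAT TGC TCA AAA CCG GGC ATG ACG TAA GTA CCA ATA GTG GAG GTA CAT GAT — ATG at 36, stop TAA at 42 → 9 nt.
Longest ORF is 57 nt in frame 2 (positions 11–67).

2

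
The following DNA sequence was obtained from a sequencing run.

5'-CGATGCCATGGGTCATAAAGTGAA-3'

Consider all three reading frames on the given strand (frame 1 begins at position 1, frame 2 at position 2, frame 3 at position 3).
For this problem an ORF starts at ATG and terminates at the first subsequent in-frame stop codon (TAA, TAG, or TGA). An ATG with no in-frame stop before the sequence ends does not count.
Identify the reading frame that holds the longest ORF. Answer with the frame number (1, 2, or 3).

3

Frame 1: CGA TGC CAT GGG TCA TAA AGT GAA — no ATG→stop ORF.
Frame 2: GAT GCC ATG GGT CAT AAA GTG — no ATG→stop ORF.
Frame 3: ATG CCA TGG GTC ATA AAG TGA — ATG at 3, stop TGA at 21 → 21 nt.
Longest ORF is 21 nt in frame 3 (positions 3–23).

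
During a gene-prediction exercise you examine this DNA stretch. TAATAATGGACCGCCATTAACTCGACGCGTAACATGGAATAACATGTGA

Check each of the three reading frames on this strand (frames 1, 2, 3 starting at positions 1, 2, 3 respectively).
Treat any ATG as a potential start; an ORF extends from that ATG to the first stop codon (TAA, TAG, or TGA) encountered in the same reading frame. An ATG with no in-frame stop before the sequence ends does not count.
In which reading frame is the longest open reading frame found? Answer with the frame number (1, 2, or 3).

Frame 1: TAA TAA TGG ACC GCC ATT AAC TCG ACG CGT AAC ATG GAA TAA CAT GTG — ATG at 34, stop TAA at 40 → 9 nt.
Frame 2: AAT AAT GGA CCG CCA TTA ACT CGA CGC GTA ACA TGG AAT AAC ATG TGA — ATG at 44, stop TGA at 47 → 6 nt.
Frame 3: ATA ATG GAC CGC CAT TAA CTC GAC GCG TAA CAT GGA ATA ACA TGT — ATG at 6, stop TAA at 18 → 15 nt.
Longest ORF is 15 nt in frame 3 (positions 6–20).

3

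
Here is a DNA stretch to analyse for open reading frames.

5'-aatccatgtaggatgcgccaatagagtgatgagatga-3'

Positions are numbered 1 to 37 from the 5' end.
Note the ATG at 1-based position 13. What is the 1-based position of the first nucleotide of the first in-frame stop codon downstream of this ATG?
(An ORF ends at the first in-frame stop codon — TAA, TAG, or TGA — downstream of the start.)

22

Codons from position 13: ATG (13–15), CGC (16–18), CAA (19–21), TAG (22–24).
TAG is a stop codon; it begins at position 22.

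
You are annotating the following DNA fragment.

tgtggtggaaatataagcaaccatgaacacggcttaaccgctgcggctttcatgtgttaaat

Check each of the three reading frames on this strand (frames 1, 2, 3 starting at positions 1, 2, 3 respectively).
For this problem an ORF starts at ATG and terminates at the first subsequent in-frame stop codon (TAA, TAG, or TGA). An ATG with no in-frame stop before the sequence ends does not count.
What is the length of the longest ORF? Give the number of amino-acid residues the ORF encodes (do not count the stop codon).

4

Frame 1: TGT GGT GGA AAT ATA AGC AAC CAT GAA CAC GGC TTA ACC GCT GCG GCT TTC ATG TGT TAA — ATG at 52, stop TAA at 58 → 9 nt.
Frame 2: GTG GTG GAA ATA TAA GCA ACC ATG AAC ACG GCT TAA CCG CTG CGG CTT TCA TGT GTT AAA — ATG at 23, stop TAA at 35 → 15 nt.
Frame 3: TGG TGG AAA TAT AAG CAA CCA TGA ACA CGG CTT AAC CGC TGC GGC TTT CAT GTG TTA AAT — no ATG→stop ORF.
Longest: frame 2, positions 23–37, 15 nt = 5 codons = 4 aa. → 4 amino acids.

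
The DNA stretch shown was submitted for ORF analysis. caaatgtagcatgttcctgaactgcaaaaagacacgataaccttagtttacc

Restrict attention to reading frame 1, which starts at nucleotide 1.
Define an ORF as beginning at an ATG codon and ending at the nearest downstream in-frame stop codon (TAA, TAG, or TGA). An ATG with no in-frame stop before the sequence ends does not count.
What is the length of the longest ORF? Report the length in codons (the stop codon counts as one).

2

Frame 1: CAA ATG TAG CAT GTT CCT GAA CTG CAA AAA GAC ACG ATA ACC TTA GTT TAC — ATG at 4, stop TAG at 7 → 6 nt.
Longest: frame 1, positions 4–9, 6 nt = 2 codons = 1 aa. → 2 codons.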